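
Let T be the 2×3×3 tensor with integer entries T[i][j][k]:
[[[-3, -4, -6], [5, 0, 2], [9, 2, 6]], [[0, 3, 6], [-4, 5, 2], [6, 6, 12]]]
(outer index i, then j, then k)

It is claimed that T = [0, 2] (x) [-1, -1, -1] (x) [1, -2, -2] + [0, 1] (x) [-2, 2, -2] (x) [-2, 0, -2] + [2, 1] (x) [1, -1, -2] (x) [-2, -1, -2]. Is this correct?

Reconstruct entry (0,0,0) from the claimed factors: Σₗ aₗ[0]bₗ[0]cₗ[0] = (0)·(-1)·(1) + (0)·(-2)·(-2) + (2)·(1)·(-2) = -4, but T[0,0,0] = -3. The claim is false.

No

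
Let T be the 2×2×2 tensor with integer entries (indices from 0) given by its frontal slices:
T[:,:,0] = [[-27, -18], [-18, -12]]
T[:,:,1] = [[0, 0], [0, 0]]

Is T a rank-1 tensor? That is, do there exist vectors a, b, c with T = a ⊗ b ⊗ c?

Yes

The mode-1 fibre T[:,0,0] = [-27, -18] gives a = [3, 2] (primitive direction); the mode-2 fibre T[0,:,0] = [-27, -18] gives b = [3, 2]; then c[k] = T[0,0,k] / (a[0]·b[0]) = [-27, 0] / 9 = [-3, 0].
Expanding [3, 2] ⊗ [3, 2] ⊗ [-3, 0] reproduces all 8 entries of T, so T = [3, 2] ⊗ [3, 2] ⊗ [-3, 0] and rank(T) ≤ 1.
Equivalently every frontal slice T[:,:,k] is c[k] times the rank-1 matrix [3, 2] ⊗ [3, 2]. So T has rank 1 (it is nonzero).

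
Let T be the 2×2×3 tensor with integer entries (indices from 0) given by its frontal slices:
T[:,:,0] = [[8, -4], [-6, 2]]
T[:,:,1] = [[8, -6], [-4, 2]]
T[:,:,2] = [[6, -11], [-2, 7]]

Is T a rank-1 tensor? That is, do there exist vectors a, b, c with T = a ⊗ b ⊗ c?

The mode-3 unfolding of T (rows indexed by k, columns by (i,j) = (0,0), (0,1), (1,0), (1,1)) is [[8, -4, -6, 2], [8, -6, -4, 2], [6, -11, -2, 7]].
There the 3×3 minor on rows k ∈ {0, 1, 2}, columns (i,j) ∈ {(0,0), (0,1), (1,0)} is det [[8, -4, -6], [8, -6, -4], [6, -11, -2]] = 88 ≠ 0, so this unfolding has rank ≥ 3; CP rank is at least every unfolding rank, so rank(T) ≥ 3.
In particular rank(T) ≥ 3 > 1, so T is not rank-1.

No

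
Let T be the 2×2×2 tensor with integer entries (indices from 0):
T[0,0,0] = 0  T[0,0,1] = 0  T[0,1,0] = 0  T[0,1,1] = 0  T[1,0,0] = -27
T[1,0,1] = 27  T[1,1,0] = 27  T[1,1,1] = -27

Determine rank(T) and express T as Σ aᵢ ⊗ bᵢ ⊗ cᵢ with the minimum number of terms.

Lower bound: T ≠ 0 (e.g. T[1,0,0] = -27), so rank(T) ≥ 1.
Upper bound: if T = a ⊗ b ⊗ c then every fibre of T is a multiple of the corresponding factor, so read the factors off the fibres through the nonzero entry T[1,0,0] = -27.
The mode-1 fibre T[:,0,0] = [0, -27] gives a = [0, 1] (primitive direction); the mode-2 fibre T[1,:,0] = [-27, 27] gives b = [1, -1]; then c[k] = T[1,0,k] / (a[1]·b[0]) = [-27, 27] / 1 = [-27, 27].
Expanding [0, 1] ⊗ [1, -1] ⊗ [-27, 27] reproduces all 8 entries of T, so T = [0, 1] ⊗ [1, -1] ⊗ [-27, 27] and rank(T) ≤ 1.
These bounds meet, so rank(T) = 1.

rank(T) = 1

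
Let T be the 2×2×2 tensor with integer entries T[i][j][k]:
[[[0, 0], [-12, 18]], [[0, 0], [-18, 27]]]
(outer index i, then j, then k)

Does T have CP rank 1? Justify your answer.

The mode-1 fibre T[:,1,0] = [-12, -18] gives a = [2, 3] (primitive direction); the mode-2 fibre T[0,:,0] = [0, -12] gives b = [0, 1]; then c[k] = T[0,1,k] / (a[0]·b[1]) = [-12, 18] / 2 = [-6, 9].
Expanding [2, 3] ⊗ [0, 1] ⊗ [-6, 9] reproduces all 8 entries of T, so T = [2, 3] ⊗ [0, 1] ⊗ [-6, 9] and rank(T) ≤ 1.
Equivalently every frontal slice T[:,:,k] is c[k] times the rank-1 matrix [2, 3] ⊗ [0, 1]. So T has rank 1 (it is nonzero).

Yes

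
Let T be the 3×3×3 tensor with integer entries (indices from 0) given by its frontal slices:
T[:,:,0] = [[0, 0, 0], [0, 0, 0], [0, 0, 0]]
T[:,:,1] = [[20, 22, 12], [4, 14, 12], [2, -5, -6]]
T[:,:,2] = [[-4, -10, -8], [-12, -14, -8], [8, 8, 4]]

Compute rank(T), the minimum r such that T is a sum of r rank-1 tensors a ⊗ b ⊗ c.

Lower bound: in the mode-1 unfolding of T (rows indexed by i, columns by (j,k)) the 2×2 minor on rows i ∈ {0, 1}, columns (j,k) ∈ {(0,1), (0,2)} is det [[20, -4], [4, -12]] = -224 ≠ 0, so that unfolding has rank ≥ 2 and hence rank(T) ≥ 2 (CP rank is at least every unfolding rank, though it can be larger).
Upper bound: with S_k = T[:,:,k], the two rank-1 terms a₁b₁ᵀ, a₂b₂ᵀ are the rank-1 members of the pencil x·S₁ + y·S₂.
The 2×2 minor of x·S₁ + y·S₂ on rows {0,1}, columns {0,1} is 192·x² − 32·xy − 64·y² = 32·(3·x − 2·y)(2·x + y), vanishing at (x:y) = (2:3) and (1:-2).
M₁ = 2·S₁ + 3·S₂ = [[28, 14, 0], [-28, -14, 0], [28, 14, 0]] = 14·[1, -1, 1][2, 1, 0]ᵀ and M₂ = S₁ − 2·S₂ = [[28, 42, 28], [28, 42, 28], [-14, -21, -14]] = 7·[2, 2, -1][2, 3, 2]ᵀ, so take a₁ = [1, -1, 1], b₁ = [2, 1, 0], a₂ = [2, 2, -1], b₂ = [2, 3, 2].
Each slice is an integer combination of E₁ = a₁b₁ᵀ and E₂ = a₂b₂ᵀ: S₀ = 0, S₁ = 4·E₁ + 3·E₂, S₂ = 2·E₁ − 2·E₂; reading off coefficients, c₁ = [0, 4, 2] and c₂ = [0, 3, -2].
Hence T = [1, -1, 1] ⊗ [2, 1, 0] ⊗ [0, 4, 2] + [2, 2, -1] ⊗ [2, 3, 2] ⊗ [0, 3, -2], so rank(T) ≤ 2.
These bounds meet, so rank(T) = 2.

2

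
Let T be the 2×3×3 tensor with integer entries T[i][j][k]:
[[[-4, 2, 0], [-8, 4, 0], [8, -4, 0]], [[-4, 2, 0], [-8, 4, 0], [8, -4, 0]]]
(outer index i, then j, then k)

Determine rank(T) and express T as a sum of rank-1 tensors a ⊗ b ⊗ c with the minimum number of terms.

rank(T) = 1

Lower bound: T ≠ 0 (e.g. T[0,0,0] = -4), so rank(T) ≥ 1.
Upper bound: if T = a ⊗ b ⊗ c then every fibre of T is a multiple of the corresponding factor, so read the factors off the fibres through the nonzero entry T[0,0,0] = -4.
The mode-1 fibre T[:,0,0] = [-4, -4] gives a = (1, 1) (primitive direction); the mode-2 fibre T[0,:,0] = [-4, -8, 8] gives b = (1, 2, -2); then c[k] = T[0,0,k] / (a[0]·b[0]) = [-4, 2, 0] / 1 = (-4, 2, 0).
Expanding (1, 1) ⊗ (1, 2, -2) ⊗ (-4, 2, 0) reproduces all 18 entries of T, so T = (1, 1) ⊗ (1, 2, -2) ⊗ (-4, 2, 0) and rank(T) ≤ 1.
These bounds meet, so rank(T) = 1.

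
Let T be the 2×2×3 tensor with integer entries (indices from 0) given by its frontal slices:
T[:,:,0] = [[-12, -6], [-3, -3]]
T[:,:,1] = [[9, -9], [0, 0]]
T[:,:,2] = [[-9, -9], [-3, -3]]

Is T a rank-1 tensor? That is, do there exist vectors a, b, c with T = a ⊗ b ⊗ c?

No

The mode-1 unfolding of T (rows indexed by i, columns by (j,k) = (0,0), (0,1), (0,2), (1,0), (1,1), (1,2)) is [[-12, 9, -9, -6, -9, -9], [-3, 0, -3, -3, 0, -3]].
There the 2×2 minor on rows i ∈ {0, 1}, columns (j,k) ∈ {(0,0), (0,1)} is det [[-12, 9], [-3, 0]] = 27 ≠ 0, so this unfolding has rank ≥ 2; CP rank is at least every unfolding rank, so rank(T) ≥ 2.
In particular rank(T) ≥ 2 > 1, so T is not rank-1.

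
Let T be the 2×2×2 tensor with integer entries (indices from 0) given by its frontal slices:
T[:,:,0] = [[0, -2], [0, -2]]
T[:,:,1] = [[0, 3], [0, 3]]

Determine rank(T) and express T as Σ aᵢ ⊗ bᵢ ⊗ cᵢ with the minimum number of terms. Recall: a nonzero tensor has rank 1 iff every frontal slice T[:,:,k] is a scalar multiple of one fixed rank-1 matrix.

rank(T) = 1

Lower bound: T ≠ 0 (e.g. T[0,1,0] = -2), so rank(T) ≥ 1.
Upper bound: the mode-1 fibre T[:,1,0] = [-2, -2] gives a = [1, 1] (primitive direction); the mode-2 fibre T[0,:,0] = [0, -2] gives b = [0, 1]; then c[k] = T[0,1,k] / (a[0]·b[1]) = [-2, 3] / 1 = [-2, 3].
Expanding [1, 1] ⊗ [0, 1] ⊗ [-2, 3] reproduces all 8 entries of T, so T = [1, 1] ⊗ [0, 1] ⊗ [-2, 3] and rank(T) ≤ 1.
These bounds meet, so rank(T) = 1.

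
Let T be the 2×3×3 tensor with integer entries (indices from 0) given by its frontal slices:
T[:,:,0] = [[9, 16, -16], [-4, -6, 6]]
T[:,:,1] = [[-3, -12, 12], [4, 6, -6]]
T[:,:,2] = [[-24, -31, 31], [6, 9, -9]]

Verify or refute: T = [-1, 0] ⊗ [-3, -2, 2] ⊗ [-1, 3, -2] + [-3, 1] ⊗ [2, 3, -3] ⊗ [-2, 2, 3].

Reconstruct entrywise from the claimed factors. For example, T[1,0,1] = 4 and Σₗ aₗ[1]bₗ[0]cₗ[1] = (0)·(-3)·(3) + (1)·(2)·(2) = 4; checking all 18 entries, every one matches. The claim holds.

Yes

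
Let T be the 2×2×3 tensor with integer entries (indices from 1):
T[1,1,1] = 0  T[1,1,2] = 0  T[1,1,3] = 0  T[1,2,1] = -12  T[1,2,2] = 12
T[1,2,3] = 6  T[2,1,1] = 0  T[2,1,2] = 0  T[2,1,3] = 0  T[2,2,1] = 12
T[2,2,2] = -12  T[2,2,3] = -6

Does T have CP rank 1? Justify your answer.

If T = a ∘ b ∘ c then every fibre of T is a multiple of the corresponding factor, so read the factors off the fibres through the nonzero entry T[1,2,1] = -12.
The mode-1 fibre T[:,2,1] = [-12, 12] gives a = [1, -1] (primitive direction); the mode-2 fibre T[1,:,1] = [0, -12] gives b = [0, 1]; then c[k] = T[1,2,k] / (a[1]·b[2]) = [-12, 12, 6] / 1 = [-12, 12, 6].
Expanding [1, -1] ∘ [0, 1] ∘ [-12, 12, 6] reproduces all 12 entries of T, so T = [1, -1] ∘ [0, 1] ∘ [-12, 12, 6] and rank(T) ≤ 1.
Equivalently every frontal slice T[:,:,k] is c[k] times the rank-1 matrix [1, -1] ∘ [0, 1]. So T has rank 1 (it is nonzero).

Yes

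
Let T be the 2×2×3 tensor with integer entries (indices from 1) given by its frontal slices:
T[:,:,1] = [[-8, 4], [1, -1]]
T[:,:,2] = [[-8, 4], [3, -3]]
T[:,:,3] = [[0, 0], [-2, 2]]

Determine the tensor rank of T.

Lower bound: the mode-2 unfolding of T (rows indexed by j, columns by (i,k) = (1,1), (1,2), (1,3), (2,1), (2,2), (2,3)) is [[-8, -8, 0, 1, 3, -2], [4, 4, 0, -1, -3, 2]].
There the 2×2 minor on rows j ∈ {1, 2}, columns (i,k) ∈ {(1,1), (2,1)} is det [[-8, 1], [4, -1]] = 4 ≠ 0, so this unfolding has rank ≥ 2; CP rank is at least every unfolding rank, so rank(T) ≥ 2. (This is only a lower bound: in general the CP rank may exceed every unfolding rank, so we still need to exhibit 2 rank-1 terms summing to T.)
Upper bound — finding two terms. Write S_k = T[:,:,k] for the frontal slices: S₁ = [[-8, 4], [1, -1]], S₂ = [[-8, 4], [3, -3]], S₃ = [[0, 0], [-2, 2]].
If T = a₁ ∘ b₁ ∘ c₁ + a₂ ∘ b₂ ∘ c₂ then each S_k = c₁[k]·a₁b₁ᵀ + c₂[k]·a₂b₂ᵀ. S₁ and S₂ are linearly independent, so a₁b₁ᵀ and a₂b₂ᵀ must span the same plane of matrices: they are the rank-1 matrices of the form x·S₁ + y·S₂.
det(x·S₁ + y·S₂) is 4·x² + 16·xy + 12·y² = 4·(x + 3·y)(x + y), vanishing at (x:y) = (3:-1) and (1:-1).
M₁ = 3·S₁ − S₂ = [[-16, 8], [0, 0]] = (-8)·(1, 0)(2, -1)ᵀ and M₂ = S₁ − S₂ = [[0, 0], [-2, 2]] = (-2)·(0, 1)(1, -1)ᵀ, so take a₁ = (1, 0), b₁ = (2, -1), a₂ = (0, 1), b₂ = (1, -1).
Each slice is an integer combination of E₁ = a₁b₁ᵀ and E₂ = a₂b₂ᵀ: S₁ = −4·E₁ + E₂, S₂ = −4·E₁ + 3·E₂, S₃ = −2·E₂; reading off coefficients, c₁ = (-4, -4, 0) and c₂ = (1, 3, -2).
Hence T = (1, 0) ∘ (2, -1) ∘ (-4, -4, 0) + (0, 1) ∘ (1, -1) ∘ (1, 3, -2), so rank(T) ≤ 2.
These bounds meet, so rank(T) = 2.

2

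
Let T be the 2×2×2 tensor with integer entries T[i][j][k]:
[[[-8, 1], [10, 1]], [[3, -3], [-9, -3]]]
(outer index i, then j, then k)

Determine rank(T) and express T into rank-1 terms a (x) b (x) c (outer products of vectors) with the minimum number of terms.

Lower bound: the mode-2 unfolding of T (rows indexed by j, columns by (i,k) = (0,0), (0,1), (1,0), (1,1)) is [[-8, 1, 3, -3], [10, 1, -9, -3]].
There the 2×2 minor on rows j ∈ {0, 1}, columns (i,k) ∈ {(0,0), (0,1)} is det [[-8, 1], [10, 1]] = -18 ≠ 0, so this unfolding has rank ≥ 2; CP rank is at least every unfolding rank, so rank(T) ≥ 2. (This is only a lower bound: in general the CP rank may exceed every unfolding rank, so we still need to exhibit 2 rank-1 terms summing to T.)
Upper bound — finding two terms. Write S_k = T[:,:,k] for the frontal slices: S₀ = [[-8, 10], [3, -9]], S₁ = [[1, 1], [-3, -3]].
If T = a₁ (x) b₁ (x) c₁ + a₂ (x) b₂ (x) c₂ then each S_k = c₁[k]·a₁b₁ᵀ + c₂[k]·a₂b₂ᵀ. S₀ and S₁ are linearly independent, so a₁b₁ᵀ and a₂b₂ᵀ must span the same plane of matrices: they are the rank-1 matrices of the form x·S₀ + y·S₁.
det(x·S₀ + y·S₁) is 42·x² + 42·xy = 42·(x + y)(x), vanishing at (x:y) = (1:-1) and (0:1).
M₁ = S₀ − S₁ = [[-9, 9], [6, -6]] = (-3)·[3, -2][1, -1]ᵀ and M₂ = S₁ = [[1, 1], [-3, -3]] = [1, -3][1, 1]ᵀ, so take a₁ = [3, -2], b₁ = [1, -1], a₂ = [1, -3], b₂ = [1, 1].
Each slice is an integer combination of E₁ = a₁b₁ᵀ and E₂ = a₂b₂ᵀ: S₀ = −3·E₁ + E₂, S₁ = E₂; reading off coefficients, c₁ = [-3, 0] and c₂ = [1, 1].
Hence T = [3, -2] (x) [1, -1] (x) [-3, 0] + [1, -3] (x) [1, 1] (x) [1, 1], so rank(T) ≤ 2.
These bounds meet, so rank(T) = 2.
Check entry T[1,1,1] = -3: (-2)·(-1)·(0) + (-3)·(1)·(1) = -3.

rank(T) = 2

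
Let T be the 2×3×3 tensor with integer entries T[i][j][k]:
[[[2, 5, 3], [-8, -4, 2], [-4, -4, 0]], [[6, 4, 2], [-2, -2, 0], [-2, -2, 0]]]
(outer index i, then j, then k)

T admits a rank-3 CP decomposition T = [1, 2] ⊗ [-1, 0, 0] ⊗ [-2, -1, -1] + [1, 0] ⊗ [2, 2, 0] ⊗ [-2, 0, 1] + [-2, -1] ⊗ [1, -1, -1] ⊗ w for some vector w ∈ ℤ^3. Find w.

w = [-2, -2, 0]

Subtract the known terms from T to get the rank-1 residual R = [-2, -1] ⊗ [1, -1, -1] ⊗ w, so R[i,j,k] = a[i]·b[j]·w[k]. Pick indices with nonzero a[0]·b[0] = (-2)·(1) = -2. Only the fibre through (0,0,·) is needed: R[0,0,:] = T[0,0,:] − Σₗ aₗ[0]bₗ[0]cₗ = [2, 5, 3] − (1)·(-1)·[-2, -1, -1] − (1)·(2)·[-2, 0, 1] = [4, 4, 0]. Then w[k] = R[0,0,k] / -2 for each k, giving w = [4, 4, 0] / -2 = [-2, -2, 0].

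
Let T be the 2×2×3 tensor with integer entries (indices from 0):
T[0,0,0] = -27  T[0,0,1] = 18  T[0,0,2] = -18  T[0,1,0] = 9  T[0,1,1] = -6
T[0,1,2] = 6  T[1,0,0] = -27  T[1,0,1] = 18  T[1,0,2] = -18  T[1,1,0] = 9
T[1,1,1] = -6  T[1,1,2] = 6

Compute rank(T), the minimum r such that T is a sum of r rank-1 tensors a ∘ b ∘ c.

Lower bound: T ≠ 0 (e.g. T[0,0,0] = -27), so rank(T) ≥ 1.
Upper bound: if T = a ∘ b ∘ c then every fibre of T is a multiple of the corresponding factor, so read the factors off the fibres through the nonzero entry T[0,0,0] = -27.
The mode-1 fibre T[:,0,0] = [-27, -27] gives a = (1, 1) (primitive direction); the mode-2 fibre T[0,:,0] = [-27, 9] gives b = (3, -1); then c[k] = T[0,0,k] / (a[0]·b[0]) = [-27, 18, -18] / 3 = (-9, 6, -6).
Expanding (1, 1) ∘ (3, -1) ∘ (-9, 6, -6) reproduces all 12 entries of T, so T = (1, 1) ∘ (3, -1) ∘ (-9, 6, -6) and rank(T) ≤ 1.
These bounds meet, so rank(T) = 1.
Check entry T[1,1,2] = 6: (1)·(-1)·(-6) = 6.

1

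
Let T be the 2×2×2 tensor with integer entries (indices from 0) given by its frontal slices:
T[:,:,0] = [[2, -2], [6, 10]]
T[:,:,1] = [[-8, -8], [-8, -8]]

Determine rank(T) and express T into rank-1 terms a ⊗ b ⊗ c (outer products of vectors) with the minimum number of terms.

Lower bound: the mode-1 unfolding of T (rows indexed by i, columns by (j,k) = (0,0), (0,1), (1,0), (1,1)) is [[2, -8, -2, -8], [6, -8, 10, -8]].
There the 2×2 minor on rows i ∈ {0, 1}, columns (j,k) ∈ {(0,0), (0,1)} is det [[2, -8], [6, -8]] = 32 ≠ 0, so this unfolding has rank ≥ 2; CP rank is at least every unfolding rank, so rank(T) ≥ 2. (Unfolding ranks only ever bound the CP rank from below — rank(T) can be strictly larger than all of them — so the matching upper bound has to come from an explicit 2-term decomposition.)
Upper bound — finding two terms. Write S_k = T[:,:,k] for the frontal slices: S₀ = [[2, -2], [6, 10]], S₁ = [[-8, -8], [-8, -8]].
If T = a₁ ⊗ b₁ ⊗ c₁ + a₂ ⊗ b₂ ⊗ c₂ then each S_k = c₁[k]·a₁b₁ᵀ + c₂[k]·a₂b₂ᵀ. S₀ and S₁ are linearly independent, so a₁b₁ᵀ and a₂b₂ᵀ must span the same plane of matrices: they are the rank-1 matrices of the form x·S₀ + y·S₁.
det(x·S₀ + y·S₁) is 32·x² − 64·xy = 32·(x − 2·y)(x), vanishing at (x:y) = (2:1) and (0:1).
M₁ = 2·S₀ + S₁ = [[-4, -12], [4, 12]] = (-4)·[1, -1][1, 3]ᵀ and M₂ = S₁ = [[-8, -8], [-8, -8]] = (-8)·[1, 1][1, 1]ᵀ, so take a₁ = [1, -1], b₁ = [1, 3], a₂ = [1, 1], b₂ = [1, 1].
Each slice is an integer combination of E₁ = a₁b₁ᵀ and E₂ = a₂b₂ᵀ: S₀ = −2·E₁ + 4·E₂, S₁ = −8·E₂; reading off coefficients, c₁ = [-2, 0] and c₂ = [4, -8].
Hence T = [1, -1] ⊗ [1, 3] ⊗ [-2, 0] + [1, 1] ⊗ [1, 1] ⊗ [4, -8], so rank(T) ≤ 2.
These bounds meet, so rank(T) = 2.
Check entry T[1,1,0] = 10: (-1)·(3)·(-2) + (1)·(1)·(4) = 10.

rank(T) = 2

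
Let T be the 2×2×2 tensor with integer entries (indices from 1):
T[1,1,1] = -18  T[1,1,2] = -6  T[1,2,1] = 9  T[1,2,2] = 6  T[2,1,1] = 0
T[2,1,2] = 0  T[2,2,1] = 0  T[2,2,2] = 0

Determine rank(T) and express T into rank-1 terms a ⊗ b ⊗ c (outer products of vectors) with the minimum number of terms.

Lower bound: in the mode-2 unfolding of T (rows indexed by j, columns by (i,k)) the 2×2 minor on rows j ∈ {1, 2}, columns (i,k) ∈ {(1,1), (1,2)} is det [[-18, -6], [9, 6]] = -54 ≠ 0, so that unfolding has rank ≥ 2 and hence rank(T) ≥ 2 (CP rank is at least every unfolding rank, though it can be larger).
Upper bound: T[i,:,:] = a[i]·M for every slice, with a = [1, 0] and M = [[-18, -6], [9, 6]] (rows j, columns k).
Splitting M by its rows (j = 1, 2), M = [1, 0][-18, -6]ᵀ + [0, 1][9, 6]ᵀ.
Hence T = [1, 0] ⊗ [1, 0] ⊗ [-18, -6] + [1, 0] ⊗ [0, 1] ⊗ [9, 6], so rank(T) ≤ 2.
These bounds meet, so rank(T) = 2.

rank(T) = 2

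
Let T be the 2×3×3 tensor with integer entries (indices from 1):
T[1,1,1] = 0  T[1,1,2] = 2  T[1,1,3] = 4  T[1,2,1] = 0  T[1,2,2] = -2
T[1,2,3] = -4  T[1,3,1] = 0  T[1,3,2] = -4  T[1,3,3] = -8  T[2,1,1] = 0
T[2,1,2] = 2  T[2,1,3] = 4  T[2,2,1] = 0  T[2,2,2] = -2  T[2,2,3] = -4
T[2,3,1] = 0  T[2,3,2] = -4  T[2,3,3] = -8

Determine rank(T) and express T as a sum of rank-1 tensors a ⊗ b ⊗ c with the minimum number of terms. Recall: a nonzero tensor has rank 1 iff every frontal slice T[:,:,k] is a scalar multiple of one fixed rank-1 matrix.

Lower bound: T ≠ 0 (e.g. T[1,1,2] = 2), so rank(T) ≥ 1.
Upper bound: if T = a ⊗ b ⊗ c then every fibre of T is a multiple of the corresponding factor, so read the factors off the fibres through the nonzero entry T[1,1,2] = 2.
The mode-1 fibre T[:,1,2] = [2, 2] gives a = (1, 1) (primitive direction); the mode-2 fibre T[1,:,2] = [2, -2, -4] gives b = (1, -1, -2); then c[k] = T[1,1,k] / (a[1]·b[1]) = [0, 2, 4] / 1 = (0, 2, 4).
Expanding (1, 1) ⊗ (1, -1, -2) ⊗ (0, 2, 4) reproduces all 18 entries of T, so T = (1, 1) ⊗ (1, -1, -2) ⊗ (0, 2, 4) and rank(T) ≤ 1.
These bounds meet, so rank(T) = 1.

rank(T) = 1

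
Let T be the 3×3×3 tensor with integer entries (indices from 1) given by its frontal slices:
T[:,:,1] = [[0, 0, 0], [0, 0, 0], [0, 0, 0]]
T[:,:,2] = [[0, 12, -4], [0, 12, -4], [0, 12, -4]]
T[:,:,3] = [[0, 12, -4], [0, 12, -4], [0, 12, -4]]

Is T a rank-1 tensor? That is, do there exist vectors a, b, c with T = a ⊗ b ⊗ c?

If T = a ⊗ b ⊗ c then every fibre of T is a multiple of the corresponding factor, so read the factors off the fibres through the nonzero entry T[1,2,2] = 12.
The mode-1 fibre T[:,2,2] = [12, 12, 12] gives a = [1, 1, 1] (primitive direction); the mode-2 fibre T[1,:,2] = [0, 12, -4] gives b = [0, 3, -1]; then c[k] = T[1,2,k] / (a[1]·b[2]) = [0, 12, 12] / 3 = [0, 4, 4].
Expanding [1, 1, 1] ⊗ [0, 3, -1] ⊗ [0, 4, 4] reproduces all 27 entries of T, so T = [1, 1, 1] ⊗ [0, 3, -1] ⊗ [0, 4, 4] and rank(T) ≤ 1.
Equivalently every frontal slice T[:,:,k] is c[k] times the rank-1 matrix [1, 1, 1] ⊗ [0, 3, -1]. So T has rank 1 (it is nonzero).

Yes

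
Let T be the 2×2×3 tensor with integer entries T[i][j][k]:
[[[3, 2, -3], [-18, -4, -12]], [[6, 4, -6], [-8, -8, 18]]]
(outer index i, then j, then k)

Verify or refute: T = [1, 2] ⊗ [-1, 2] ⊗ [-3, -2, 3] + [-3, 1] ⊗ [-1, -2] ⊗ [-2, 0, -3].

No

Reconstruct entry (0,0,0) from the claimed factors: Σₗ aₗ[0]bₗ[0]cₗ[0] = (1)·(-1)·(-3) + (-3)·(-1)·(-2) = -3, but T[0,0,0] = 3. The claim is false.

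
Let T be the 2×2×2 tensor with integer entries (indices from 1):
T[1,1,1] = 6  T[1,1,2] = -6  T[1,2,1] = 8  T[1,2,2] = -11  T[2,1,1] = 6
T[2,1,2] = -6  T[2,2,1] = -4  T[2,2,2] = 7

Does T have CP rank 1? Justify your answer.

The mode-1 unfolding of T (rows indexed by i, columns by (j,k) = (1,1), (1,2), (2,1), (2,2)) is [[6, -6, 8, -11], [6, -6, -4, 7]].
There the 2×2 minor on rows i ∈ {1, 2}, columns (j,k) ∈ {(1,1), (2,1)} is det [[6, 8], [6, -4]] = -72 ≠ 0, so this unfolding has rank ≥ 2; CP rank is at least every unfolding rank, so rank(T) ≥ 2.
In particular rank(T) ≥ 2 > 1, so T is not rank-1.

No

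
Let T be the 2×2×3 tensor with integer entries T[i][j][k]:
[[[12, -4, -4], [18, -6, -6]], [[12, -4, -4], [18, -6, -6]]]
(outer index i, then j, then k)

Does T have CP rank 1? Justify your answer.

If T = a ⊗ b ⊗ c then every fibre of T is a multiple of the corresponding factor, so read the factors off the fibres through the nonzero entry T[0,0,0] = 12.
The mode-1 fibre T[:,0,0] = [12, 12] gives a = [1, 1] (primitive direction); the mode-2 fibre T[0,:,0] = [12, 18] gives b = [2, 3]; then c[k] = T[0,0,k] / (a[0]·b[0]) = [12, -4, -4] / 2 = [6, -2, -2].
Expanding [1, 1] ⊗ [2, 3] ⊗ [6, -2, -2] reproduces all 12 entries of T, so T = [1, 1] ⊗ [2, 3] ⊗ [6, -2, -2] and rank(T) ≤ 1.
Equivalently every frontal slice T[:,:,k] is c[k] times the rank-1 matrix [1, 1] ⊗ [2, 3]. So T has rank 1 (it is nonzero).

Yes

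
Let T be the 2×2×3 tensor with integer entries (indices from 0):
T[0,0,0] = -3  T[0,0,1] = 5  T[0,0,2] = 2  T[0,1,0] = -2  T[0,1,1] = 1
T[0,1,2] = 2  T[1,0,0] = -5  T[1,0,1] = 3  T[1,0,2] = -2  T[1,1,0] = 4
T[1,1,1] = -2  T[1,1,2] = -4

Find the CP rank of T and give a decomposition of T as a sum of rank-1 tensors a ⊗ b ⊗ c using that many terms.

rank(T) = 3

Lower bound: in the mode-3 unfolding of T (rows indexed by k, columns by (i,j)) the 3×3 minor on rows k ∈ {0, 1, 2}, columns (i,j) ∈ {(0,0), (0,1), (1,0)} is det [[-3, -2, -5], [5, 1, 3], [2, 2, -2]] = -48 ≠ 0, so that unfolding has rank ≥ 3 and hence rank(T) ≥ 3 (CP rank is at least every unfolding rank, though it can be larger).
Upper bound: T is a sum of 3 rank-1 terms, T = (1, -2) ⊗ (0, 1) ⊗ (-2, 1, 2) + (1, -1) ⊗ (1, 0) ⊗ (1, 1, 2) + (1, 1) ⊗ (1, 0) ⊗ (-4, 4, 0) (written with every a and b primitive with positive leading entry and the scale carried by c; CP decompositions are not unique, and this one is verified by expanding entrywise), so rank(T) ≤ 3.
These bounds meet, so rank(T) = 3.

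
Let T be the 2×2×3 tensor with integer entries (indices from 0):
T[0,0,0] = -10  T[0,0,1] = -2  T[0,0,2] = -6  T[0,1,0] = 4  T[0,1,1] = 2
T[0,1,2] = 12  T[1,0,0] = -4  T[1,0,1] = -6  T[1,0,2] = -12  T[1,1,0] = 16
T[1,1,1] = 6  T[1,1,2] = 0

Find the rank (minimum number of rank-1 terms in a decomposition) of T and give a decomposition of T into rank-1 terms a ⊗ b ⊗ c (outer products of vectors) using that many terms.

rank(T) = 3

Lower bound: the mode-3 unfolding of T (rows indexed by k, columns by (i,j) = (0,0), (0,1), (1,0), (1,1)) is [[-10, 4, -4, 16], [-2, 2, -6, 6], [-6, 12, -12, 0]].
There the 3×3 minor on rows k ∈ {0, 1, 2}, columns (i,j) ∈ {(0,0), (0,1), (1,0)} is det [[-10, 4, -4], [-2, 2, -6], [-6, 12, -12]] = -384 ≠ 0, so this unfolding has rank ≥ 3; CP rank is at least every unfolding rank, so rank(T) ≥ 3. (Flattening ranks never certify an upper bound on CP rank; for that we must actually write T with 3 rank-1 terms.)
Upper bound: T is a sum of 3 rank-1 terms, T = [1, -2] ⊗ [1, 2] ⊗ [-2, 0, 2] + [1, -1] ⊗ [1, -1] ⊗ [0, 2, 0] + [1, 1] ⊗ [1, -1] ⊗ [-8, -4, -8] (written with every a and b primitive with positive leading entry and the scale carried by c; CP decompositions are not unique, and this one is verified by expanding entrywise), so rank(T) ≤ 3.
These bounds meet, so rank(T) = 3.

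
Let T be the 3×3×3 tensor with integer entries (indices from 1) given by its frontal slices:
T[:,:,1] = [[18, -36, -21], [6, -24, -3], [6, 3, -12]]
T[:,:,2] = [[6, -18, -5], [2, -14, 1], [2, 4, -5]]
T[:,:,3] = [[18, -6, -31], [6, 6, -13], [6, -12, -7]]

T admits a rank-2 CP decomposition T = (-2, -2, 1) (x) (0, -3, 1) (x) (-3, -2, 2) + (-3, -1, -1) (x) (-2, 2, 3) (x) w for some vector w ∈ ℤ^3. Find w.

w = (3, 1, 3)

Subtract the known terms from T to get the rank-1 residual R = (-3, -1, -1) (x) (-2, 2, 3) (x) w, so R[i,j,k] = a[i]·b[j]·w[k]. Pick indices with nonzero a[1]·b[1] = (-3)·(-2) = 6. Only the fibre through (1,1,·) is needed: R[1,1,:] = T[1,1,:] − Σₗ aₗ[1]bₗ[1]cₗ = [18, 6, 18] − (-2)·(0)·(-3, -2, 2) = [18, 6, 18]. Then w[k] = R[1,1,k] / 6 for each k, giving w = [18, 6, 18] / 6 = (3, 1, 3).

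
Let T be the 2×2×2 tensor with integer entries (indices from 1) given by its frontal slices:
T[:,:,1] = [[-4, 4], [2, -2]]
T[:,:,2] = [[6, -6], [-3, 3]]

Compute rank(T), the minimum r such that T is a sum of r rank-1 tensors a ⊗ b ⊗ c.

1

Lower bound: T ≠ 0 (e.g. T[1,1,1] = -4), so rank(T) ≥ 1.
Upper bound: if T = a ⊗ b ⊗ c then every fibre of T is a multiple of the corresponding factor, so read the factors off the fibres through the nonzero entry T[1,1,1] = -4.
The mode-1 fibre T[:,1,1] = [-4, 2] gives a = [2, -1] (primitive direction); the mode-2 fibre T[1,:,1] = [-4, 4] gives b = [1, -1]; then c[k] = T[1,1,k] / (a[1]·b[1]) = [-4, 6] / 2 = [-2, 3].
Expanding [2, -1] ⊗ [1, -1] ⊗ [-2, 3] reproduces all 8 entries of T, so T = [2, -1] ⊗ [1, -1] ⊗ [-2, 3] and rank(T) ≤ 1.
These bounds meet, so rank(T) = 1.
Check entry T[2,2,2] = 3: (-1)·(-1)·(3) = 3.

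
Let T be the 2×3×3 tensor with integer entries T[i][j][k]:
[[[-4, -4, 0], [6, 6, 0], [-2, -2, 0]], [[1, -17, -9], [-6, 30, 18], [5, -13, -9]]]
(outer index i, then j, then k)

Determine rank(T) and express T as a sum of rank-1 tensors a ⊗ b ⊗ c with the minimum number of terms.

Lower bound: in the mode-2 unfolding of T (rows indexed by j, columns by (i,k)) the 2×2 minor on rows j ∈ {0, 1}, columns (i,k) ∈ {(0,0), (1,0)} is det [[-4, 1], [6, -6]] = 18 ≠ 0, so that unfolding has rank ≥ 2 and hence rank(T) ≥ 2 (CP rank is at least every unfolding rank, though it can be larger).
Upper bound: with S_k = T[:,:,k], the two rank-1 terms a₁b₁ᵀ, a₂b₂ᵀ are the rank-1 members of the pencil x·S₀ + y·S₁.
The 2×2 minor of x·S₀ + y·S₁ on rows {0,1}, columns {0,1} is 18·x² − 18·y² = 18·(x − y)(x + y), vanishing at (x:y) = (1:1) and (1:-1).
M₁ = S₀ + S₁ = [[-8, 12, -4], [-16, 24, -8]] = (-4)·[1, 2][2, -3, 1]ᵀ and M₂ = S₀ − S₁ = [[0, 0, 0], [18, -36, 18]] = 18·[0, 1][1, -2, 1]ᵀ, so take a₁ = [1, 2], b₁ = [2, -3, 1], a₂ = [0, 1], b₂ = [1, -2, 1].
Each slice is an integer combination of E₁ = a₁b₁ᵀ and E₂ = a₂b₂ᵀ: S₀ = −2·E₁ + 9·E₂, S₁ = −2·E₁ − 9·E₂, S₂ = −9·E₂; reading off coefficients, c₁ = [-2, -2, 0] and c₂ = [9, -9, -9].
Hence T = [1, 2] ⊗ [2, -3, 1] ⊗ [-2, -2, 0] + [0, 1] ⊗ [1, -2, 1] ⊗ [9, -9, -9], so rank(T) ≤ 2.
These bounds meet, so rank(T) = 2.

rank(T) = 2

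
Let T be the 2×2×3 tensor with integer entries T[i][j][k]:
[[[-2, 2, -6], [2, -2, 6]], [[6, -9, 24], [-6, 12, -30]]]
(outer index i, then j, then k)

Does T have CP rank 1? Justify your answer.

No

The mode-1 unfolding of T (rows indexed by i, columns by (j,k) = (0,0), (0,1), (0,2), (1,0), (1,1), (1,2)) is [[-2, 2, -6, 2, -2, 6], [6, -9, 24, -6, 12, -30]].
There the 2×2 minor on rows i ∈ {0, 1}, columns (j,k) ∈ {(0,0), (0,1)} is det [[-2, 2], [6, -9]] = 6 ≠ 0, so this unfolding has rank ≥ 2; CP rank is at least every unfolding rank, so rank(T) ≥ 2.
In particular rank(T) ≥ 2 > 1, so T is not rank-1.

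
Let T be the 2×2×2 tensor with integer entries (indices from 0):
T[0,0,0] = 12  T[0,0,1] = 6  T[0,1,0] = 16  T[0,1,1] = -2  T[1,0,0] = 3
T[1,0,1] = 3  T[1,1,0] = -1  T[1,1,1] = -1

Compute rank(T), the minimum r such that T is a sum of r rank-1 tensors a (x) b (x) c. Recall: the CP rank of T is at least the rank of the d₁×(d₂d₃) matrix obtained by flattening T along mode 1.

2

Lower bound: the mode-1 unfolding of T (rows indexed by i, columns by (j,k) = (0,0), (0,1), (1,0), (1,1)) is [[12, 6, 16, -2], [3, 3, -1, -1]].
There the 2×2 minor on rows i ∈ {0, 1}, columns (j,k) ∈ {(0,0), (0,1)} is det [[12, 6], [3, 3]] = 18 ≠ 0, so this unfolding has rank ≥ 2; CP rank is at least every unfolding rank, so rank(T) ≥ 2. (This is only a lower bound: in general the CP rank may exceed every unfolding rank, so we still need to exhibit 2 rank-1 terms summing to T.)
Upper bound — finding two terms. Write S_k = T[:,:,k] for the frontal slices: S₀ = [[12, 16], [3, -1]], S₁ = [[6, -2], [3, -1]].
If T = a₁ (x) b₁ (x) c₁ + a₂ (x) b₂ (x) c₂ then each S_k = c₁[k]·a₁b₁ᵀ + c₂[k]·a₂b₂ᵀ. S₀ and S₁ are linearly independent, so a₁b₁ᵀ and a₂b₂ᵀ must span the same plane of matrices: they are the rank-1 matrices of the form x·S₀ + y·S₁.
det(x·S₀ + y·S₁) is −60·x² − 60·xy = (-60)·(x + y)(x), vanishing at (x:y) = (1:-1) and (0:1).
M₁ = S₀ − S₁ = [[6, 18], [0, 0]] = 6·(1, 0)(1, 3)ᵀ and M₂ = S₁ = [[6, -2], [3, -1]] = (2, 1)(3, -1)ᵀ, so take a₁ = (1, 0), b₁ = (1, 3), a₂ = (2, 1), b₂ = (3, -1).
Each slice is an integer combination of E₁ = a₁b₁ᵀ and E₂ = a₂b₂ᵀ: S₀ = 6·E₁ + E₂, S₁ = E₂; reading off coefficients, c₁ = (6, 0) and c₂ = (1, 1).
Hence T = (1, 0) (x) (1, 3) (x) (6, 0) + (2, 1) (x) (3, -1) (x) (1, 1), so rank(T) ≤ 2.
These bounds meet, so rank(T) = 2.
Check entry T[0,1,1] = -2: (1)·(3)·(0) + (2)·(-1)·(1) = -2.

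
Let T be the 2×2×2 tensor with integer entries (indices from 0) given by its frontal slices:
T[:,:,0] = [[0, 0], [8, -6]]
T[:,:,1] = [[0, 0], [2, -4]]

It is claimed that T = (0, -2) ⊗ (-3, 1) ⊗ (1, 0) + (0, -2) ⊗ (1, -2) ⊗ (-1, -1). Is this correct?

Reconstruct entrywise from the claimed factors. For example, T[1,0,1] = 2 and Σₗ aₗ[1]bₗ[0]cₗ[1] = (-2)·(-3)·(0) + (-2)·(1)·(-1) = 2; checking all 8 entries, every one matches. The claim holds.

Yes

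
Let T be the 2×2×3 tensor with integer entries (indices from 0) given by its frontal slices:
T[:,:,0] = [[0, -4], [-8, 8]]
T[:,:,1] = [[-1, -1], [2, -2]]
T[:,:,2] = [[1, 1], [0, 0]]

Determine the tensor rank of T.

Lower bound: the mode-3 unfolding of T (rows indexed by k, columns by (i,j) = (0,0), (0,1), (1,0), (1,1)) is [[0, -4, -8, 8], [-1, -1, 2, -2], [1, 1, 0, 0]].
There the 3×3 minor on rows k ∈ {0, 1, 2}, columns (i,j) ∈ {(0,0), (0,1), (1,0)} is det [[0, -4, -8], [-1, -1, 2], [1, 1, 0]] = -8 ≠ 0, so this unfolding has rank ≥ 3; CP rank is at least every unfolding rank, so rank(T) ≥ 3. (This is only a lower bound: in general the CP rank may exceed every unfolding rank, so we still need to exhibit 3 rank-1 terms summing to T.)
Upper bound: T is a sum of 3 rank-1 terms, T = [0, 1] ⊗ [1, -1] ⊗ [-4, 2, 0] + [1, -2] ⊗ [1, -1] ⊗ [2, 0, 0] + [1, 0] ⊗ [1, 1] ⊗ [-2, -1, 1] (one valid choice — decompositions are not unique — normalised so each a, b is primitive with positive first nonzero entry; check it by expanding all entries), so rank(T) ≤ 3.
These bounds meet, so rank(T) = 3.

3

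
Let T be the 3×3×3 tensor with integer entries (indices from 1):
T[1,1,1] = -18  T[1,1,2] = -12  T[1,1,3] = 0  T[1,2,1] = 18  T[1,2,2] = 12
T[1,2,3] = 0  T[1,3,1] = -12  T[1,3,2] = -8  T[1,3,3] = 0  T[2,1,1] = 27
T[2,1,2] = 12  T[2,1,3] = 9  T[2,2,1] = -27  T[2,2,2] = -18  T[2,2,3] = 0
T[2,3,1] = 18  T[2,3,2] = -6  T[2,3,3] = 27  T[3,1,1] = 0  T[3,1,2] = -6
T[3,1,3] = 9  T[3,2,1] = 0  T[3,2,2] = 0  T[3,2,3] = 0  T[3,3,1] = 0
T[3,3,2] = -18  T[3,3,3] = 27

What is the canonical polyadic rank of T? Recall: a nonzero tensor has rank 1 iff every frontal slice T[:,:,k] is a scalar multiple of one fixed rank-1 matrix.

2

Lower bound: the mode-3 unfolding of T (rows indexed by k, columns by (i,j) = (1,1), (1,2), (1,3), (2,1), (2,2), (2,3), (3,1), (3,2), (3,3)) is [[-18, 18, -12, 27, -27, 18, 0, 0, 0], [-12, 12, -8, 12, -18, -6, -6, 0, -18], [0, 0, 0, 9, 0, 27, 9, 0, 27]].
There the 2×2 minor on rows k ∈ {1, 2}, columns (i,j) ∈ {(1,1), (2,1)} is det [[-18, 27], [-12, 12]] = 108 ≠ 0, so this unfolding has rank ≥ 2; CP rank is at least every unfolding rank, so rank(T) ≥ 2. (This is only a lower bound: in general the CP rank may exceed every unfolding rank, so we still need to exhibit 2 rank-1 terms summing to T.)
Upper bound — finding two terms. Write S_k = T[:,:,k] for the frontal slices: S₁ = [[-18, 18, -12], [27, -27, 18], [0, 0, 0]], S₂ = [[-12, 12, -8], [12, -18, -6], [-6, 0, -18]], S₃ = [[0, 0, 0], [9, 0, 27], [9, 0, 27]].
If T = a₁ ⊗ b₁ ⊗ c₁ + a₂ ⊗ b₂ ⊗ c₂ then each S_k = c₁[k]·a₁b₁ᵀ + c₂[k]·a₂b₂ᵀ. S₁ and S₂ are linearly independent, so a₁b₁ᵀ and a₂b₂ᵀ must span the same plane of matrices: they are the rank-1 matrices of the form x·S₁ + y·S₂.
The 2×2 minor of x·S₁ + y·S₂ on rows {1,2}, columns {1,2} is 108·xy + 72·y² = 36·(3·x + 2·y)(y), vanishing at (x:y) = (2:-3) and (1:0).
M₁ = 2·S₁ − 3·S₂ = [[0, 0, 0], [18, 0, 54], [18, 0, 54]] = 18·[0, 1, 1][1, 0, 3]ᵀ and M₂ = S₁ = [[-18, 18, -12], [27, -27, 18], [0, 0, 0]] = (-3)·[2, -3, 0][3, -3, 2]ᵀ, so take a₁ = [0, 1, 1], b₁ = [1, 0, 3], a₂ = [2, -3, 0], b₂ = [3, -3, 2].
Each slice is an integer combination of E₁ = a₁b₁ᵀ and E₂ = a₂b₂ᵀ: S₁ = −3·E₂, S₂ = −6·E₁ − 2·E₂, S₃ = 9·E₁; reading off coefficients, c₁ = [0, -6, 9] and c₂ = [-3, -2, 0].
Hence T = [0, 1, 1] ⊗ [1, 0, 3] ⊗ [0, -6, 9] + [2, -3, 0] ⊗ [3, -3, 2] ⊗ [-3, -2, 0], so rank(T) ≤ 2.
These bounds meet, so rank(T) = 2.
Check entry T[3,2,1] = 0: (1)·(0)·(0) + (0)·(-3)·(-3) = 0.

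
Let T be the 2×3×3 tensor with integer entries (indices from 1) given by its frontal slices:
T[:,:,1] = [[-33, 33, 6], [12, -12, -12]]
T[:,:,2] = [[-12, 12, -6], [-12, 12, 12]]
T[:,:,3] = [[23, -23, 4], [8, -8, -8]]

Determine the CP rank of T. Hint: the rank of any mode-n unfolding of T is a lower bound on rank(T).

2

Lower bound: in the mode-2 unfolding of T (rows indexed by j, columns by (i,k)) the 2×2 minor on rows j ∈ {1, 3}, columns (i,k) ∈ {(1,1), (1,2)} is det [[-33, -12], [6, -6]] = 270 ≠ 0, so that unfolding has rank ≥ 2 and hence rank(T) ≥ 2 (CP rank is at least every unfolding rank, though it can be larger).
Upper bound: with S_k = T[:,:,k], the two rank-1 terms a₁b₁ᵀ, a₂b₂ᵀ are the rank-1 members of the pencil x·S₁ + y·S₂.
The 2×2 minor of x·S₁ + y·S₂ on rows {1,2}, columns {1,3} is 324·x² − 108·xy − 216·y² = 108·(3·x + 2·y)(x − y), vanishing at (x:y) = (2:-3) and (1:1).
M₁ = 2·S₁ − 3·S₂ = [[-30, 30, 30], [60, -60, -60]] = (-30)·[1, -2][1, -1, -1]ᵀ and M₂ = S₁ + S₂ = [[-45, 45, 0], [0, 0, 0]] = (-45)·[1, 0][1, -1, 0]ᵀ, so take a₁ = [1, -2], b₁ = [1, -1, -1], a₂ = [1, 0], b₂ = [1, -1, 0].
Each slice is an integer combination of E₁ = a₁b₁ᵀ and E₂ = a₂b₂ᵀ: S₁ = −6·E₁ − 27·E₂, S₂ = 6·E₁ − 18·E₂, S₃ = −4·E₁ + 27·E₂; reading off coefficients, c₁ = [-6, 6, -4] and c₂ = [-27, -18, 27].
Hence T = [1, -2] ⊗ [1, -1, -1] ⊗ [-6, 6, -4] + [1, 0] ⊗ [1, -1, 0] ⊗ [-27, -18, 27], so rank(T) ≤ 2.
These bounds meet, so rank(T) = 2.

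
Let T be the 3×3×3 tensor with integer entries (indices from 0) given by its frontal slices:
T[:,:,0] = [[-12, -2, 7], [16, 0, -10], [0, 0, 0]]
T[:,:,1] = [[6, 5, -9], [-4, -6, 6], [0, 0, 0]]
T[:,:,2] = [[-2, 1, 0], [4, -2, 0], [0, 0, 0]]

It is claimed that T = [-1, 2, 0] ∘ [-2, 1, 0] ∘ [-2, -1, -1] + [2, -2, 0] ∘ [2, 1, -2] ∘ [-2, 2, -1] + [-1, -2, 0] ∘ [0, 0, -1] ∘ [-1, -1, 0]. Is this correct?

No

Reconstruct entry (0,0,2) from the claimed factors: Σₗ aₗ[0]bₗ[0]cₗ[2] = (-1)·(-2)·(-1) + (2)·(2)·(-1) + (-1)·(0)·(0) = -6, but T[0,0,2] = -2. The claim is false.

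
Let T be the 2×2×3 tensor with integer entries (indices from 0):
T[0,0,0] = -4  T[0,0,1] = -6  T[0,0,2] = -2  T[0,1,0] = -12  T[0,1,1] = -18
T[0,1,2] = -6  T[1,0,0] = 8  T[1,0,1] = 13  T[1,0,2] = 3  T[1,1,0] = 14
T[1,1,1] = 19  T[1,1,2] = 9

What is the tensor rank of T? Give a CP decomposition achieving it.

Lower bound: in the mode-1 unfolding of T (rows indexed by i, columns by (j,k)) the 2×2 minor on rows i ∈ {0, 1}, columns (j,k) ∈ {(0,0), (0,1)} is det [[-4, -6], [8, 13]] = -4 ≠ 0, so that unfolding has rank ≥ 2 and hence rank(T) ≥ 2 (CP rank is at least every unfolding rank, though it can be larger).
Upper bound: with S_k = T[:,:,k], the two rank-1 terms a₁b₁ᵀ, a₂b₂ᵀ are the rank-1 members of the pencil x·S₀ + y·S₁.
det(x·S₀ + y·S₁) is 40·x² + 140·xy + 120·y² = 20·(2·x + 3·y)(x + 2·y), vanishing at (x:y) = (3:-2) and (2:-1).
M₁ = 3·S₀ − 2·S₁ = [[0, 0], [-2, 4]] = (-2)·[0, 1][1, -2]ᵀ and M₂ = 2·S₀ − S₁ = [[-2, -6], [3, 9]] = −[2, -3][1, 3]ᵀ, so take a₁ = [0, 1], b₁ = [1, -2], a₂ = [2, -3], b₂ = [1, 3].
Each slice is an integer combination of E₁ = a₁b₁ᵀ and E₂ = a₂b₂ᵀ: S₀ = 2·E₁ − 2·E₂, S₁ = 4·E₁ − 3·E₂, S₂ = −E₂; reading off coefficients, c₁ = [2, 4, 0] and c₂ = [-2, -3, -1].
Hence T = [0, 1] ⊗ [1, -2] ⊗ [2, 4, 0] + [2, -3] ⊗ [1, 3] ⊗ [-2, -3, -1], so rank(T) ≤ 2.
These bounds meet, so rank(T) = 2.

rank(T) = 2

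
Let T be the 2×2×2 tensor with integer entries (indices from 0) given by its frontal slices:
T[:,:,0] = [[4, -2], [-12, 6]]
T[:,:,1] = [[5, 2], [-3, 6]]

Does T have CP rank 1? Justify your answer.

No

The mode-3 unfolding of T (rows indexed by k, columns by (i,j) = (0,0), (0,1), (1,0), (1,1)) is [[4, -2, -12, 6], [5, 2, -3, 6]].
There the 2×2 minor on rows k ∈ {0, 1}, columns (i,j) ∈ {(0,0), (0,1)} is det [[4, -2], [5, 2]] = 18 ≠ 0, so this unfolding has rank ≥ 2; CP rank is at least every unfolding rank, so rank(T) ≥ 2.
In particular rank(T) ≥ 2 > 1, so T is not rank-1.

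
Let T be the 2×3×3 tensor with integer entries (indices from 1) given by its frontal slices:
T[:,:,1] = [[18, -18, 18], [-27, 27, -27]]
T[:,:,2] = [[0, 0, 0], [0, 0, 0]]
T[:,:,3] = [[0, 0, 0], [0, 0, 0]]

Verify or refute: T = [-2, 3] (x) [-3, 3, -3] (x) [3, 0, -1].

No

Reconstruct entry (1,1,3) from the claimed factors: Σₗ aₗ[1]bₗ[1]cₗ[3] = (-2)·(-3)·(-1) = -6, but T[1,1,3] = 0. The claim is false.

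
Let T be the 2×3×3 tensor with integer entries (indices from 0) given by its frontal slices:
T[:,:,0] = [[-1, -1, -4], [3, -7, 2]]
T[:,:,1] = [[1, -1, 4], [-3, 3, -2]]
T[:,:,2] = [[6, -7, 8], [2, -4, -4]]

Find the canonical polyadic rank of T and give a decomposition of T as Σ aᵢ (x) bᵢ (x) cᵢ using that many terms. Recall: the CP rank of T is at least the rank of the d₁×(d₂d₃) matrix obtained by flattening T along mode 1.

Lower bound: in the mode-3 unfolding of T (rows indexed by k, columns by (i,j)) the 3×3 minor on rows k ∈ {0, 1, 2}, columns (i,j) ∈ {(0,0), (0,1), (0,2)} is det [[-1, -1, -4], [1, -1, 4], [6, -7, 8]] = -32 ≠ 0, so that unfolding has rank ≥ 3 and hence rank(T) ≥ 3 (CP rank is at least every unfolding rank, though it can be larger).
Upper bound: T is a sum of 3 rank-1 terms, T = [1, 2] (x) [0, 1, 0] (x) [-1, -1, 1] + [1, 2] (x) [1, -2, 0] (x) [1, -1, 2] + [2, -1] (x) [1, -1, 2] (x) [-1, 1, 2] (written with every a and b primitive with positive leading entry and the scale carried by c; CP decompositions are not unique, and this one is verified by expanding entrywise), so rank(T) ≤ 3.
These bounds meet, so rank(T) = 3.

rank(T) = 3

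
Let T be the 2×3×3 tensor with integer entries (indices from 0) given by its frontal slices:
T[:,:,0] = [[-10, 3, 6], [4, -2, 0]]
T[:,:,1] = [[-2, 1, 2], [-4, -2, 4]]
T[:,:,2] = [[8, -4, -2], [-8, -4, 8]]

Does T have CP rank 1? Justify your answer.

The mode-3 unfolding of T (rows indexed by k, columns by (i,j) = (0,0), (0,1), (0,2), (1,0), (1,1), (1,2)) is [[-10, 3, 6, 4, -2, 0], [-2, 1, 2, -4, -2, 4], [8, -4, -2, -8, -4, 8]].
There the 3×3 minor on rows k ∈ {0, 1, 2}, columns (i,j) ∈ {(0,0), (0,1), (0,2)} is det [[-10, 3, 6], [-2, 1, 2], [8, -4, -2]] = -24 ≠ 0, so this unfolding has rank ≥ 3; CP rank is at least every unfolding rank, so rank(T) ≥ 3.
In particular rank(T) ≥ 3 > 1, so T is not rank-1.

No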